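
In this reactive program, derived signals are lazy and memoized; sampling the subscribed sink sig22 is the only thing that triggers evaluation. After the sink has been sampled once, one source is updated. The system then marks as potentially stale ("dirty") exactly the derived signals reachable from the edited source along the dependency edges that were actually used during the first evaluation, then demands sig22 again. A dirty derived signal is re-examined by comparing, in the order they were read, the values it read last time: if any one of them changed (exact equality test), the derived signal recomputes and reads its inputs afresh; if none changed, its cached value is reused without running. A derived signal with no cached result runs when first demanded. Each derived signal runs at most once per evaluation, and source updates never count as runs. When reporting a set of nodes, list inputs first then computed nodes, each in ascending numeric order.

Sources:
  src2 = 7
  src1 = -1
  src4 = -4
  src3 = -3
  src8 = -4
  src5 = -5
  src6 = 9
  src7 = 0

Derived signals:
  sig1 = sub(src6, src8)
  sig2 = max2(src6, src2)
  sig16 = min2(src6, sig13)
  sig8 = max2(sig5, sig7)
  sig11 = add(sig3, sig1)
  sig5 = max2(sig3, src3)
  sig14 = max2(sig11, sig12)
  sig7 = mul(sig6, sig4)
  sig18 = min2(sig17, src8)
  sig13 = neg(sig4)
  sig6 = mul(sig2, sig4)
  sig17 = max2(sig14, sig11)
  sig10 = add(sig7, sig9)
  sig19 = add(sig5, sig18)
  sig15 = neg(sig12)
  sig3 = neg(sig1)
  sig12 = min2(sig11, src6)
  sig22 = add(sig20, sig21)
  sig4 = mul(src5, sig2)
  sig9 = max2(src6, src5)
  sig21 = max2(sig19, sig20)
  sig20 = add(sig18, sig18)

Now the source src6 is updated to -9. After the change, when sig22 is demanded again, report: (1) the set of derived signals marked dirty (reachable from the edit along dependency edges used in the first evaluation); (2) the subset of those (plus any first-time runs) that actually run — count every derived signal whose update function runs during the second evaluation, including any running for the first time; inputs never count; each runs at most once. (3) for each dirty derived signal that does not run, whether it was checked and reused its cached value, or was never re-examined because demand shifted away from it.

First demand of the output computes:
  sig1 = sub(9, -4) = 13
  sig3 = neg(13) = -13
  sig5 = max2(-13, -3) = -3
  sig11 = add(-13, 13) = 0
  sig12 = min2(0, 9) = 0
  sig14 = max2(0, 0) = 0
  sig17 = max2(0, 0) = 0
  sig18 = min2(0, -4) = -4
  sig19 = add(-3, -4) = -7
  sig20 = add(-4, -4) = -8
  sig21 = max2(-7, -8) = -7
  sig22 = add(-8, -7) = -15

After the edit, cleaning proceeds:
  sig1: a read changed (src6 9->-9) — executes, giving -5.
  sig3: a read changed (sig1 13->-5) — executes, giving 5.
  sig5: a read changed (sig3 -13->5) — executes, giving 5.
  sig11: a read changed (sig3 -13->5; sig1 13->-5) — executes, giving 0 — identical to its old value.
  sig12: a read changed (src6 9->-9) — executes, giving -9.
  sig14: a read changed (sig12 0->-9) — executes, giving 0 — identical to its old value.
  sig17: dirty, but its reads are unchanged (sig14 unchanged, sig11 unchanged); cached 0 stands.
  sig18: dirty, but its reads are unchanged (sig17 unchanged, src8 unchanged); cached -4 stands.
  sig19: a read changed (sig5 -3->5) — executes, giving 1.
  sig20: dirty, but its reads are unchanged (sig18 unchanged, sig18 unchanged); cached -8 stands.
  sig21: a read changed (sig19 -7->1) — executes, giving 1.
  sig22: a read changed (sig21 -7->1) — executes, giving -7.

Note where the cutoff bites: sig17 is checked, finds nothing changed, and keeps its cache.

The edit dirties: sig1, sig3, sig5, sig11, sig12, sig14, sig17, sig18, sig19, sig20, sig21, sig22.
9 derived signals run: sig1, sig3, sig5, sig11, sig12, sig14, sig19, sig21, sig22.
Cache hits after checking: sig17, sig18, sig20.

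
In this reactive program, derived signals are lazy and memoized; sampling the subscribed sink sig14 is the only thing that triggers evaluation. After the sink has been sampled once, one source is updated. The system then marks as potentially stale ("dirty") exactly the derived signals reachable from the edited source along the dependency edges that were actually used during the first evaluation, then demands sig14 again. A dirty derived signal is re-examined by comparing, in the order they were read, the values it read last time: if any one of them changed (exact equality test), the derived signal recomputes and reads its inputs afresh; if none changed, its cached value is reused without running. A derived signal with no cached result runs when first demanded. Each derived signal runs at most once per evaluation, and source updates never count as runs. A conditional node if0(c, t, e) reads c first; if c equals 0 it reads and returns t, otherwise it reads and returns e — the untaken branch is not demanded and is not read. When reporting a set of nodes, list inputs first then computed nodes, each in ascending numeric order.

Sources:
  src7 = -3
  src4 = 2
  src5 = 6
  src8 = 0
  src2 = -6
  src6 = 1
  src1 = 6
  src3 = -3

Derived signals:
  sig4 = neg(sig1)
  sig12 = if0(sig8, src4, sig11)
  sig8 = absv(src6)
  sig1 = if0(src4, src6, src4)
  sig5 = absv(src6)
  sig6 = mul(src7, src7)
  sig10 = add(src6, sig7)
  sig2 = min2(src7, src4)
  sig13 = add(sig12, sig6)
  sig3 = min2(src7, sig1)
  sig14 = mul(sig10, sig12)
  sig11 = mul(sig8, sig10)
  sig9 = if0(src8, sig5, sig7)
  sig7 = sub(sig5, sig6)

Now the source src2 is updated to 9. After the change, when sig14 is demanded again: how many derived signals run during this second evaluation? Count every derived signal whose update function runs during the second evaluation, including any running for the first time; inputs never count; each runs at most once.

0 derived signals run: none.
Note the shortcut — nothing in the graph depends on src2 at all, so no recomputation happens.

First demand of the output computes:
  sig5 = absv(1) = 1
  sig6 = mul(-3, -3) = 9
  sig7 = sub(1, 9) = -8
  sig8 = absv(1) = 1
  sig10 = add(1, -8) = -7
  sig11 = mul(1, -7) = -7
  sig12 = if0(sig8=1 -> else branch sig11) = -7
  sig14 = mul(-7, -7) = 49

After the edit, cleaning proceeds:
  no node depends on src2 at all; the second demand re-runs nothing.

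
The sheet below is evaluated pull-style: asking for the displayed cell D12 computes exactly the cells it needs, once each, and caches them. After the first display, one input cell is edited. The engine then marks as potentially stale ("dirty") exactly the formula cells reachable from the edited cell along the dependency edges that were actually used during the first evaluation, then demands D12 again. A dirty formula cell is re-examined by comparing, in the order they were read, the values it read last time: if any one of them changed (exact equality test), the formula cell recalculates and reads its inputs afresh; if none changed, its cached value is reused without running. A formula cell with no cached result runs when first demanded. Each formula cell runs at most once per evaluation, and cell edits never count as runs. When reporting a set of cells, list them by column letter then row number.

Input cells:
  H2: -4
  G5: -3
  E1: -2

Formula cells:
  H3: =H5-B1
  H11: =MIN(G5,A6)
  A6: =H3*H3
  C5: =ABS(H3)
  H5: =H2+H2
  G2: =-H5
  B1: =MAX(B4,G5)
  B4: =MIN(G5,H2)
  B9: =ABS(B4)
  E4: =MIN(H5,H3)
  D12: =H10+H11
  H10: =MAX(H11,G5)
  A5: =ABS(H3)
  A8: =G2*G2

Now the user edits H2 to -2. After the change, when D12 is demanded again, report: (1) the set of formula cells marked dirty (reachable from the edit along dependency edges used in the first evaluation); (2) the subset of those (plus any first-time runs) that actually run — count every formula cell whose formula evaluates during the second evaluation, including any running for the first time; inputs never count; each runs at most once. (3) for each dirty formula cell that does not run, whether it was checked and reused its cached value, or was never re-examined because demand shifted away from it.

The edit dirties: A6, B1, B4, D12, H3, H5, H10, H11.
6 formula cells run: A6, B1, B4, H3, H5, H11.
Cache hits after checking: D12, H10.
Note where the cutoff bites: H10 is checked, finds nothing changed, and keeps its cache.

First demand of the output computes:
  B4 = MIN(-3, -4) = -4
  B1 = MAX(-4, -3) = -3
  H5 = -4 + -4 = -8
  H3 = -8 - -3 = -5
  A6 = -5 * -5 = 25
  H11 = MIN(-3, 25) = -3
  H10 = MAX(-3, -3) = -3
  D12 = -3 + -3 = -6

After the edit, cleaning proceeds:
  B4: a read changed (H2 -4->-2) — executes, giving -3.
  B1: a read changed (B4 -4->-3) — executes, giving -3 — identical to its old value.
  H5: a read changed (H2 -4->-2; H2 -4->-2) — executes, giving -4.
  H3: a read changed (H5 -8->-4) — executes, giving -1.
  A6: a read changed (H3 -5->-1; H3 -5->-1) — executes, giving 1.
  H11: a read changed (A6 25->1) — executes, giving -3 — identical to its old value.
  H10: dirty, but its reads are unchanged (H11 unchanged, G5 unchanged); cached -3 stands.
  D12: dirty, but its reads are unchanged (H10 unchanged, H11 unchanged); cached -6 stands.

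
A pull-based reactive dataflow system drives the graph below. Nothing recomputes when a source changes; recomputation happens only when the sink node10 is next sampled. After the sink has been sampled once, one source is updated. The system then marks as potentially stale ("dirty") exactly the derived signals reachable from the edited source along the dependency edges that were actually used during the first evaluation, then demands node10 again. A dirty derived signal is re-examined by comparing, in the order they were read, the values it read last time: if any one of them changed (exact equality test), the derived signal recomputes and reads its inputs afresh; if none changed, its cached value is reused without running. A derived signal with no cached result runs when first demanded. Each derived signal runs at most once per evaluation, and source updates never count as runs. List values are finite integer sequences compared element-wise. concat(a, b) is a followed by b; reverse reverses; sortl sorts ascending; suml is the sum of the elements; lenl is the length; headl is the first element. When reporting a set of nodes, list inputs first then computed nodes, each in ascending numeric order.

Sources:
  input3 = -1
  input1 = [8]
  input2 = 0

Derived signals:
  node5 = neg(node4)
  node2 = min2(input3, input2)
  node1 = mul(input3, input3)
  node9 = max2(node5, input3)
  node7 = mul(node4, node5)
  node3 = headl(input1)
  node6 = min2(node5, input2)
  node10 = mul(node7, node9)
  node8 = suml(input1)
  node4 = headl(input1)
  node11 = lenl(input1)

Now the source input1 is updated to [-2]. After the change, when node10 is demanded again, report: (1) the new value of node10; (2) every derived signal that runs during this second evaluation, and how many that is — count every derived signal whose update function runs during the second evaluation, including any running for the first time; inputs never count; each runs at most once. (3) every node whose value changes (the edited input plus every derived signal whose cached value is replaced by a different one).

New value of node10: -8.
Derived signals that run: node4, node5, node7, node9, node10 — 5 in total.
Values that change: input1, node4, node5, node7, node9, node10.

First evaluation (everything demanded from the output):
  node4 = headl([8]) = 8
  node5 = neg(8) = -8
  node7 = mul(8, -8) = -64
  node9 = max2(-8, -1) = -1
  node10 = mul(-64, -1) = 64

Propagation after the edit:
  node4: runs — input1 [8]->[-2]; result -2.
  node5: runs — node4 8->-2; result 2.
  node7: runs — node4 8->-2; node5 -8->2; result -4.
  node9: runs — node5 -8->2; result 2.
  node10: runs — node7 -64->-4; node9 -1->2; result -8.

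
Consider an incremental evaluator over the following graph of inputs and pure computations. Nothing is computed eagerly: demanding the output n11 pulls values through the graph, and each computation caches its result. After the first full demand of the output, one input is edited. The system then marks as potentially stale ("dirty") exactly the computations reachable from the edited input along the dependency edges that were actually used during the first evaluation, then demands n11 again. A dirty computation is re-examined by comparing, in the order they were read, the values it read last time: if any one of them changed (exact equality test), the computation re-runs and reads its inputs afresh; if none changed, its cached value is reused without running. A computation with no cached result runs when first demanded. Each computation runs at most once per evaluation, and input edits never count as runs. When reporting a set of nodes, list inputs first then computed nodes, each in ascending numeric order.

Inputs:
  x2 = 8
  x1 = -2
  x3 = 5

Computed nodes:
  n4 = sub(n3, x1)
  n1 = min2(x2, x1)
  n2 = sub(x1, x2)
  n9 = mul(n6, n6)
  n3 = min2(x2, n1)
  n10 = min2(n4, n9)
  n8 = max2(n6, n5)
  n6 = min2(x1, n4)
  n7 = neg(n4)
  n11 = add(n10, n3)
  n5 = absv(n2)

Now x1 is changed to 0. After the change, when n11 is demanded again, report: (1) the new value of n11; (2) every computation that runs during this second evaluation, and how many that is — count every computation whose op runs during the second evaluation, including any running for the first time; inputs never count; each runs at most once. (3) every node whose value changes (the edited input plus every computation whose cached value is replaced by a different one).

n11 now evaluates to 0.
Run set: n1, n3, n4, n6, n9, n10, n11 (7 run).
Changed values: x1, n1, n3, n6, n9, n11.

Initial pass — values computed on the first demand:
  n1 = min2(8, -2) = -2
  n3 = min2(8, -2) = -2
  n4 = sub(-2, -2) = 0
  n6 = min2(-2, 0) = -2
  n9 = mul(-2, -2) = 4
  n10 = min2(0, 4) = 0
  n11 = add(0, -2) = -2

Second demand — change propagation:
  n1: re-runs because x1 -2->0; new result 0.
  n3: re-runs because n1 -2->0; new result 0.
  n4: re-runs because n3 -2->0; x1 -2->0; new result 0 (unchanged).
  n6: re-runs because x1 -2->0; new result 0.
  n9: re-runs because n6 -2->0; n6 -2->0; new result 0.
  n10: re-runs because n9 4->0; new result 0 (unchanged).
  n11: re-runs because n3 -2->0; new result 0.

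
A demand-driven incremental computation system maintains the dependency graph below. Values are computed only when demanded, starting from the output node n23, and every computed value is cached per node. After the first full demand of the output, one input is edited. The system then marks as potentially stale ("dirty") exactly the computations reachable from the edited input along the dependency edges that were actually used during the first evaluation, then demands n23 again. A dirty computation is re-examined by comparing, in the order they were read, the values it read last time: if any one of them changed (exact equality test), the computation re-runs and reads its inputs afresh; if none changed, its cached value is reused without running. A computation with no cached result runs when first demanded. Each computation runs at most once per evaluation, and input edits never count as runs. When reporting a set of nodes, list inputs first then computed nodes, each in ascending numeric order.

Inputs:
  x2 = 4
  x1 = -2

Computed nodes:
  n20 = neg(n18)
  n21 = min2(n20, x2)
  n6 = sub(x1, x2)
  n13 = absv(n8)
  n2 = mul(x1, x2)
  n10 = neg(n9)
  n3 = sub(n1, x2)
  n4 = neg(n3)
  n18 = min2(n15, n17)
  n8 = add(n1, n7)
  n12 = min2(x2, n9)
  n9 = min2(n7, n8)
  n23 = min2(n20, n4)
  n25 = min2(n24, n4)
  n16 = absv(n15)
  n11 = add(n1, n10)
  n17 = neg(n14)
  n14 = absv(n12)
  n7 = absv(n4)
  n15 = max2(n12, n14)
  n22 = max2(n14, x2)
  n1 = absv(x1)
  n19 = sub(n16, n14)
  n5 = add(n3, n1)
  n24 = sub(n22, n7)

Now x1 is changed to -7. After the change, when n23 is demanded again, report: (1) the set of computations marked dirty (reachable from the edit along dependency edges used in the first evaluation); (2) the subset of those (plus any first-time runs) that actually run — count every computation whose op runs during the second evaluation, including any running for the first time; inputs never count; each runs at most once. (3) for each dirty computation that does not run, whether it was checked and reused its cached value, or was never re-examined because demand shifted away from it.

Marked dirty: n1, n3, n4, n7, n8, n9, n12, n14, n15, n17, n18, n20, n23.
Computations that run: n1, n3, n4, n7, n8, n9, n12, n14, n15, n17, n18, n20, n23 — 13 in total.
Every dirty computation ran.

First evaluation (everything demanded from the output):
  n1 = absv(-2) = 2
  n3 = sub(2, 4) = -2
  n4 = neg(-2) = 2
  n7 = absv(2) = 2
  n8 = add(2, 2) = 4
  n9 = min2(2, 4) = 2
  n12 = min2(4, 2) = 2
  n14 = absv(2) = 2
  n15 = max2(2, 2) = 2
  n17 = neg(2) = -2
  n18 = min2(2, -2) = -2
  n20 = neg(-2) = 2
  n23 = min2(2, 2) = 2

Propagation after the edit:
  n1: runs — x1 -2->-7; result 7.
  n3: runs — n1 2->7; result 3.
  n4: runs — n3 -2->3; result -3.
  n7: runs — n4 2->-3; result 3.
  n8: runs — n1 2->7; n7 2->3; result 10.
  n9: runs — n7 2->3; n8 4->10; result 3.
  n12: runs — n9 2->3; result 3.
  n14: runs — n12 2->3; result 3.
  n15: runs — n12 2->3; n14 2->3; result 3.
  n17: runs — n14 2->3; result -3.
  n18: runs — n15 2->3; n17 -2->-3; result -3.
  n20: runs — n18 -2->-3; result 3.
  n23: runs — n20 2->3; n4 2->-3; result -3.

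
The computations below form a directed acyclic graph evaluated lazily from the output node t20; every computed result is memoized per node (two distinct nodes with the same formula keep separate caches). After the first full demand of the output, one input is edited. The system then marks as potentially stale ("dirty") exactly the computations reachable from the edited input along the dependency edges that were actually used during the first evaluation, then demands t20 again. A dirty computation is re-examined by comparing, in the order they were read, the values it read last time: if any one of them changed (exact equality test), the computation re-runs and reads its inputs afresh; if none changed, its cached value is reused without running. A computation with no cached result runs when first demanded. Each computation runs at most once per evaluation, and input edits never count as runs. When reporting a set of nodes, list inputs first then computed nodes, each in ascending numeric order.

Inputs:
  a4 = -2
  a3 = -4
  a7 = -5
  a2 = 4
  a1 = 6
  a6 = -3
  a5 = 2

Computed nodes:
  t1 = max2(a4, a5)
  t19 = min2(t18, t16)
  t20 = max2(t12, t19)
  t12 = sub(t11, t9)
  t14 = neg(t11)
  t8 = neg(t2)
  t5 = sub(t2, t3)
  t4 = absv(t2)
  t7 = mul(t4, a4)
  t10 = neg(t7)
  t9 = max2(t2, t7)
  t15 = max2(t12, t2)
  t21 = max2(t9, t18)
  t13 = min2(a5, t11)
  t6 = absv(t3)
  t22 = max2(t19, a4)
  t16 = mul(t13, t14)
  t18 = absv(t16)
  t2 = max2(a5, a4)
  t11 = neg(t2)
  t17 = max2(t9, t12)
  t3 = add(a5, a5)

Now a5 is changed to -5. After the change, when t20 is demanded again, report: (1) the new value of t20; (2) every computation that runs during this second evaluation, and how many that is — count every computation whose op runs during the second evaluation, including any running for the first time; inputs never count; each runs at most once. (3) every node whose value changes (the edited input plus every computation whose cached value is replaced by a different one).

Demanding t20 again yields 10.
11 computations run: t2, t4, t9, t11, t12, t13, t14, t16, t18, t19, t20.
The nodes whose values change: a5, t2, t9, t11, t12, t13, t14, t16, t18, t19, t20.
Note where the cutoff bites: t7 is checked, finds nothing changed, and keeps its cache.

First demand of the output computes:
  t2 = max2(2, -2) = 2
  t4 = absv(2) = 2
  t7 = mul(2, -2) = -4
  t9 = max2(2, -4) = 2
  t11 = neg(2) = -2
  t12 = sub(-2, 2) = -4
  t13 = min2(2, -2) = -2
  t14 = neg(-2) = 2
  t16 = mul(-2, 2) = -4
  t18 = absv(-4) = 4
  t19 = min2(4, -4) = -4
  t20 = max2(-4, -4) = -4

After the edit, cleaning proceeds:
  t2: a read changed (a5 2->-5) — executes, giving -2.
  t4: a read changed (t2 2->-2) — executes, giving 2 — identical to its old value.
  t7: dirty, but its reads are unchanged (t4 unchanged, a4 unchanged); cached -4 stands.
  t9: a read changed (t2 2->-2) — executes, giving -2.
  t11: a read changed (t2 2->-2) — executes, giving 2.
  t12: a read changed (t11 -2->2; t9 2->-2) — executes, giving 4.
  t13: a read changed (a5 2->-5; t11 -2->2) — executes, giving -5.
  t14: a read changed (t11 -2->2) — executes, giving -2.
  t16: a read changed (t13 -2->-5; t14 2->-2) — executes, giving 10.
  t18: a read changed (t16 -4->10) — executes, giving 10.
  t19: a read changed (t18 4->10; t16 -4->10) — executes, giving 10.
  t20: a read changed (t12 -4->4; t19 -4->10) — executes, giving 10.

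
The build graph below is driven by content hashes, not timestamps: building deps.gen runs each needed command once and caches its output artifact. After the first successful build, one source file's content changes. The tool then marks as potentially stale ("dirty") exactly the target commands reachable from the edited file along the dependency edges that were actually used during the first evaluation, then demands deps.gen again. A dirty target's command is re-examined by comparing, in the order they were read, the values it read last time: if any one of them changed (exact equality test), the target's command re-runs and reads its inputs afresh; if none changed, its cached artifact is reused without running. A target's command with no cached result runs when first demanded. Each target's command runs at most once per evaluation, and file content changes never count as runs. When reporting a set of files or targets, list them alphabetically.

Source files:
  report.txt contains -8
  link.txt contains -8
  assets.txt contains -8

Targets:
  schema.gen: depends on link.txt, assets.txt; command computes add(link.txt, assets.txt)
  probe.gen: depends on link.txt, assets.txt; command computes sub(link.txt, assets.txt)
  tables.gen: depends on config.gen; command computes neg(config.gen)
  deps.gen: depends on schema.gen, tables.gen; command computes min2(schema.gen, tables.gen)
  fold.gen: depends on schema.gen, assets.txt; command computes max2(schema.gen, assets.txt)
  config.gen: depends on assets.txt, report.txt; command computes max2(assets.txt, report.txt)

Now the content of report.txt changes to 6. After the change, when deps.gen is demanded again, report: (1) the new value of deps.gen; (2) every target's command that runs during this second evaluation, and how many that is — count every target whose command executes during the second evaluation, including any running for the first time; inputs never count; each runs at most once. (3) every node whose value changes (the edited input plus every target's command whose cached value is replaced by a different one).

deps.gen now evaluates to -16.
Run set: config.gen, deps.gen, tables.gen (3 run).
Changed values: config.gen, report.txt, tables.gen.

Initial pass — values computed on the first demand:
  config.gen = max2(-8, -8) = -8
  schema.gen = add(-8, -8) = -16
  tables.gen = neg(-8) = 8
  deps.gen = min2(-16, 8) = -16

Second demand — change propagation:
  config.gen: re-runs because report.txt -8->6; new result 6.
  tables.gen: re-runs because config.gen -8->6; new result -6.
  deps.gen: re-runs because tables.gen 8->-6; new result -16 (unchanged).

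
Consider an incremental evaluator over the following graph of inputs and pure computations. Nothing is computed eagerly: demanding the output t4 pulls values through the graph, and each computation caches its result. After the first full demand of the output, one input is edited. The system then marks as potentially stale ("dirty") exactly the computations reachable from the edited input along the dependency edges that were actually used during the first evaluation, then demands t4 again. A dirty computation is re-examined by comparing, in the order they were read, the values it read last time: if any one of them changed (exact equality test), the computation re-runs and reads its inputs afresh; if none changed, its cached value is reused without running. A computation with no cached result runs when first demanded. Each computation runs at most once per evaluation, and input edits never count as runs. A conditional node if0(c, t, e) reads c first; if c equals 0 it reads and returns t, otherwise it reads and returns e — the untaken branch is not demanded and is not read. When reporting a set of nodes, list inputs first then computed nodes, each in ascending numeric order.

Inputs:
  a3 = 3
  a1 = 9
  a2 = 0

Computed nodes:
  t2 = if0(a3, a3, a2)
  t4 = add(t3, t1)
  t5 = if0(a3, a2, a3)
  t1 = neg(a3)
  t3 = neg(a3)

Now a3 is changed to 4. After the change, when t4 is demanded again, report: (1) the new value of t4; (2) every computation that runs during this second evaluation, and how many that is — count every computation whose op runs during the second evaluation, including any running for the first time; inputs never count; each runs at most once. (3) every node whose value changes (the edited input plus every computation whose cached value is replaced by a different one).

t4 now evaluates to -8.
Run set: t1, t3, t4 (3 run).
Changed values: a3, t1, t3, t4.

Initial pass — values computed on the first demand:
  t1 = neg(3) = -3
  t3 = neg(3) = -3
  t4 = add(-3, -3) = -6

Second demand — change propagation:
  t1: re-runs because a3 3->4; new result -4.
  t3: re-runs because a3 3->4; new result -4.
  t4: re-runs because t3 -3->-4; t1 -3->-4; new result -8.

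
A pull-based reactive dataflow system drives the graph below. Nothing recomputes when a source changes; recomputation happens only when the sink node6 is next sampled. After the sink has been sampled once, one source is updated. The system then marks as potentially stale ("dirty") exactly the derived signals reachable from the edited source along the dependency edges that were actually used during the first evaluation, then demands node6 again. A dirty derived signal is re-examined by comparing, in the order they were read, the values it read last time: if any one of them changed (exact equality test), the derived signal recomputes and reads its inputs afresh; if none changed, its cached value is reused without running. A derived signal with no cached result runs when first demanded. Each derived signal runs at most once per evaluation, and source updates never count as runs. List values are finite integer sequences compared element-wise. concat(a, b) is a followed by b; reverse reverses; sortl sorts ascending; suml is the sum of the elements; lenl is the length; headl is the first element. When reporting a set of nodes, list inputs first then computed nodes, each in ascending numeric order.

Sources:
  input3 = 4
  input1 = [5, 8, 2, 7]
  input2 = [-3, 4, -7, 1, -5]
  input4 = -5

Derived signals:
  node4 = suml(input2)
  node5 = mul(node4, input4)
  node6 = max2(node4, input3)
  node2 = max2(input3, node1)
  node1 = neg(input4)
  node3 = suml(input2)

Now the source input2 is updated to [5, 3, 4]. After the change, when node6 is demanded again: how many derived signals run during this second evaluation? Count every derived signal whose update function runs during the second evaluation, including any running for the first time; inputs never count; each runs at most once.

First evaluation (everything demanded from the output):
  node4 = suml([-3, 4, -7, 1, -5]) = -10
  node6 = max2(-10, 4) = 4

Propagation after the edit:
  node4: runs — input2 [-3, 4, -7, 1, -5]->[5, 3, 4]; result 12.
  node6: runs — node4 -10->12; result 12.

Derived signals that run: node4, node6 — 2 in total.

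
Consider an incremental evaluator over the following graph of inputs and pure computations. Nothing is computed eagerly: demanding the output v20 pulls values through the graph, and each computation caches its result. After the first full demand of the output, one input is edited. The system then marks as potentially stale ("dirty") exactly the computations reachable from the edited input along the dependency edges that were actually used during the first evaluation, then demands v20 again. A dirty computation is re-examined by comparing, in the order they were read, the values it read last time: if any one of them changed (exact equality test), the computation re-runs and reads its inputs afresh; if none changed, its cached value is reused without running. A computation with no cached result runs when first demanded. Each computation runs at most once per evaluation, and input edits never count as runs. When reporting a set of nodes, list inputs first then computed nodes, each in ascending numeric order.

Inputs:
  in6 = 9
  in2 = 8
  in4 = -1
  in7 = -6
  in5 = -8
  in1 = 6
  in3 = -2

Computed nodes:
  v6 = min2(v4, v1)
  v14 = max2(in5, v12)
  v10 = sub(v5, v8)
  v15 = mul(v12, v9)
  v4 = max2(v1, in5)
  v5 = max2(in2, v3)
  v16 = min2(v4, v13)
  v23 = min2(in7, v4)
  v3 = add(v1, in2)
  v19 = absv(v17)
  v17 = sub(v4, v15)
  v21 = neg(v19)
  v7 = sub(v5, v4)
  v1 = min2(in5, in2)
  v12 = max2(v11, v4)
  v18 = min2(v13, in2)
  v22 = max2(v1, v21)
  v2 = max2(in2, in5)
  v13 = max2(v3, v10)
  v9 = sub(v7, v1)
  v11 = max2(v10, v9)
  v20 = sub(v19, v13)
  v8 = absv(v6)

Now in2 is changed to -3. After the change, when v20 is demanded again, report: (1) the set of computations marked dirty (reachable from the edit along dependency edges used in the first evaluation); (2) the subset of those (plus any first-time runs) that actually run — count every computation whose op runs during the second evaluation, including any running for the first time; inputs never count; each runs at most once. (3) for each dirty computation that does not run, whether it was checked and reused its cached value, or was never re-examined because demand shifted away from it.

Dirty set: v1, v3, v4, v5, v6, v7, v8, v9, v10, v11, v12, v13, v15, v17, v19, v20.
Run set: v1, v3, v5, v7, v9, v10, v11, v12, v13, v15, v17, v19, v20 (13 run).
Re-examined without running (cache reused): v4, v6, v8.
The important point: at v4 every value read last time is unchanged, so the dirty flag clears without a run.

Initial pass — values computed on the first demand:
  v1 = min2(-8, 8) = -8
  v3 = add(-8, 8) = 0
  v4 = max2(-8, -8) = -8
  v5 = max2(8, 0) = 8
  v6 = min2(-8, -8) = -8
  v7 = sub(8, -8) = 16
  v8 = absv(-8) = 8
  v9 = sub(16, -8) = 24
  v10 = sub(8, 8) = 0
  v11 = max2(0, 24) = 24
  v12 = max2(24, -8) = 24
  v13 = max2(0, 0) = 0
  v15 = mul(24, 24) = 576
  v17 = sub(-8, 576) = -584
  v19 = absv(-584) = 584
  v20 = sub(584, 0) = 584

Second demand — change propagation:
  v1: re-runs because in2 8->-3; new result -8 (unchanged).
  v3: re-runs because in2 8->-3; new result -11.
  v4: re-examined; everything it read last time is the same (v1 unchanged, in5 unchanged) — cache -8 kept, no run.
  v5: re-runs because in2 8->-3; v3 0->-11; new result -3.
  v6: re-examined; everything it read last time is the same (v4 unchanged, v1 unchanged) — cache -8 kept, no run.
  v7: re-runs because v5 8->-3; new result 5.
  v8: re-examined; everything it read last time is the same (v6 unchanged) — cache 8 kept, no run.
  v9: re-runs because v7 16->5; new result 13.
  v10: re-runs because v5 8->-3; new result -11.
  v11: re-runs because v10 0->-11; v9 24->13; new result 13.
  v12: re-runs because v11 24->13; new result 13.
  v13: re-runs because v3 0->-11; v10 0->-11; new result -11.
  v15: re-runs because v12 24->13; v9 24->13; new result 169.
  v17: re-runs because v15 576->169; new result -177.
  v19: re-runs because v17 -584->-177; new result 177.
  v20: re-runs because v19 584->177; v13 0->-11; new result 188.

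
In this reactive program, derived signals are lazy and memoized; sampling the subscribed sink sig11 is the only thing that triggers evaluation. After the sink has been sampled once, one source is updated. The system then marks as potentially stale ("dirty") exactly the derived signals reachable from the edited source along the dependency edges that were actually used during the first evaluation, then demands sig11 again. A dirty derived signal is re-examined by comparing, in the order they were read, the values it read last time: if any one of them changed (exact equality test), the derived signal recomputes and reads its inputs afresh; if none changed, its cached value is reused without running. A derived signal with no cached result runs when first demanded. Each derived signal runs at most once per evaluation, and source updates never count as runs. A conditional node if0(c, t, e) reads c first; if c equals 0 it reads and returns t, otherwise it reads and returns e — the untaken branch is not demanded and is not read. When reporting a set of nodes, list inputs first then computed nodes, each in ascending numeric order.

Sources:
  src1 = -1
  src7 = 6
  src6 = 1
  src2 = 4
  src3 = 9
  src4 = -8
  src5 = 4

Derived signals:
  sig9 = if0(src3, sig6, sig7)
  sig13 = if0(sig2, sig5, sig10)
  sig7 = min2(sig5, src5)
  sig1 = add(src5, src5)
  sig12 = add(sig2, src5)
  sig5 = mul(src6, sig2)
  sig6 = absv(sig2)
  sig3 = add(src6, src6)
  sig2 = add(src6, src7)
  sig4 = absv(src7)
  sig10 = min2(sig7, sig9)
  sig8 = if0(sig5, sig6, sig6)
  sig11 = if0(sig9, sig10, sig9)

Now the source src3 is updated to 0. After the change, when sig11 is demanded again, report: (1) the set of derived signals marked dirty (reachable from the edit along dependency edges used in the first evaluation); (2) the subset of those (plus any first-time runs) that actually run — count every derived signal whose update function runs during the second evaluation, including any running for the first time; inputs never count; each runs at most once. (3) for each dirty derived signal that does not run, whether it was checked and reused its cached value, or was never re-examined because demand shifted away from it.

The edit dirties: sig9, sig11.
3 derived signals run: sig6, sig9, sig11.
No dirty derived signal escaped a run.
Note the branch switch — sig6 had no cache and runs now for the first time.

First demand of the output computes:
  sig2 = add(1, 6) = 7
  sig5 = mul(1, 7) = 7
  sig7 = min2(7, 4) = 4
  sig9 = if0(src3=9 -> else branch sig7) = 4
  sig11 = if0(sig9=4 -> else branch sig9) = 4

After the edit, cleaning proceeds:
  sig6: had never run; runs now, result 7.
  sig9: a read changed (src3 9->0) — executes, giving 7.
  sig11: a read changed (sig9 4->7; sig9 4->7) — executes, giving 7.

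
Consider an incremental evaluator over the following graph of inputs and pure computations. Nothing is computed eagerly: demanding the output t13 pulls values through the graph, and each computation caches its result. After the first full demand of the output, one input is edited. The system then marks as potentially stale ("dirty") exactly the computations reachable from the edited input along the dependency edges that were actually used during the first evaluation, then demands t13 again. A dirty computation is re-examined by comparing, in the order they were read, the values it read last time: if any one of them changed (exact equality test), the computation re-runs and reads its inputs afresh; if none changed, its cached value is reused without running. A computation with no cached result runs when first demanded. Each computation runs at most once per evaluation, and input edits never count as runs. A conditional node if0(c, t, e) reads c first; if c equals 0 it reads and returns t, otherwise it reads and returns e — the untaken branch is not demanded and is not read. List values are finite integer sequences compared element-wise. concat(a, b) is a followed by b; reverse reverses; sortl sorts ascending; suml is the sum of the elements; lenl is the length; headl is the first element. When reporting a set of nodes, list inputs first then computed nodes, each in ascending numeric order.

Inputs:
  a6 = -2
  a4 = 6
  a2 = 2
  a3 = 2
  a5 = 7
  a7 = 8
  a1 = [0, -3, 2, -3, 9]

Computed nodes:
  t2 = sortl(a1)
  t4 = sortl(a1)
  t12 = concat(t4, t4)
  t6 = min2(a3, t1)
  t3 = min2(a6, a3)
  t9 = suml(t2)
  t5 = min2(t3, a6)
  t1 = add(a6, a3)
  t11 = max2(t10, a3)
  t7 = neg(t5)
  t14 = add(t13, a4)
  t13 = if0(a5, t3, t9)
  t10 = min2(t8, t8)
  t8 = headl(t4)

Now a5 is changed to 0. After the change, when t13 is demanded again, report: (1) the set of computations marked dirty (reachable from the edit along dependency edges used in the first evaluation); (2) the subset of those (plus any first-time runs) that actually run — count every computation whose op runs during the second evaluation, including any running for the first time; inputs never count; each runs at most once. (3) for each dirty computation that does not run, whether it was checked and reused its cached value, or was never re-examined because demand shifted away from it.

Initial pass — values computed on the first demand:
  t2 = sortl([0, -3, 2, -3, 9]) = [-3, -3, 0, 2, 9]
  t9 = suml([-3, -3, 0, 2, 9]) = 5
  t13 = if0(a5=7 -> else branch t9) = 5

Second demand — change propagation:
  t3: newly demanded (no cache) — executes and yields -2.
  t13: re-runs because a5 7->0; new result -2.

The important point: the flipped condition pulls in fresh nodes; t3 runs for the first time.

Dirty set: t13.
Run set: t3, t13 (2 run).
All dirty computations ended up running.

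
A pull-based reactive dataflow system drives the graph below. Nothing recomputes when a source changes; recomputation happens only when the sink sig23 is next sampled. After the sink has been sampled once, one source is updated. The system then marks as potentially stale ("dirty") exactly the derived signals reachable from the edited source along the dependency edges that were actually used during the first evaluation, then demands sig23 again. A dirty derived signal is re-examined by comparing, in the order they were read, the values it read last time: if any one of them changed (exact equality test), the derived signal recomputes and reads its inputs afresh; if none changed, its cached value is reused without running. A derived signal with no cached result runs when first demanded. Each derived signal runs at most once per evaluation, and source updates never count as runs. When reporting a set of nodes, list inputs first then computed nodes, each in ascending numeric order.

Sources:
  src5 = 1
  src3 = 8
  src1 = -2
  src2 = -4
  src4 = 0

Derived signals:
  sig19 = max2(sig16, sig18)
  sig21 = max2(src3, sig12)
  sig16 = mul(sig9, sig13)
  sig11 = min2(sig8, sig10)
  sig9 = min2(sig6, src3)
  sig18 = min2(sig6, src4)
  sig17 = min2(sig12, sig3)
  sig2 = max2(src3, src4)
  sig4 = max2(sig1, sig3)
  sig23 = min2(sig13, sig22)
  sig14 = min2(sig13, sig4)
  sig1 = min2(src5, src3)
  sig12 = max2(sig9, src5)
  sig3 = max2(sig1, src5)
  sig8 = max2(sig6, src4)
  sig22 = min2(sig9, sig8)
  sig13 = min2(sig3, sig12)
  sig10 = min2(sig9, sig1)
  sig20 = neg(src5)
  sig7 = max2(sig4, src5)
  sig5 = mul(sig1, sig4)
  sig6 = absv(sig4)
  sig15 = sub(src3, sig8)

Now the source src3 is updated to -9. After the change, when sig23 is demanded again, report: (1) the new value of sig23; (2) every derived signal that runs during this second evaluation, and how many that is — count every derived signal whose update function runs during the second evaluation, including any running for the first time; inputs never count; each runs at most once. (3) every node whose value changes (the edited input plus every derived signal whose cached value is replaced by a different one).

New value of sig23: -9.
Derived signals that run: sig1, sig3, sig4, sig9, sig12, sig22, sig23 — 7 in total.
Values that change: src3, sig1, sig9, sig22, sig23.
Key observation: the cutoff stops propagation at sig6 — its inputs' values are unchanged, so it reuses its cache.

First evaluation (everything demanded from the output):
  sig1 = min2(1, 8) = 1
  sig3 = max2(1, 1) = 1
  sig4 = max2(1, 1) = 1
  sig6 = absv(1) = 1
  sig8 = max2(1, 0) = 1
  sig9 = min2(1, 8) = 1
  sig12 = max2(1, 1) = 1
  sig13 = min2(1, 1) = 1
  sig22 = min2(1, 1) = 1
  sig23 = min2(1, 1) = 1

Propagation after the edit:
  sig1: runs — src3 8->-9; result -9.
  sig3: runs — sig1 1->-9; result 1 (same value as before).
  sig4: runs — sig1 1->-9; result 1 (same value as before).
  sig6: checked — values it read are unchanged (sig4 unchanged); reused cached 1 without running.
  sig8: checked — values it read are unchanged (sig6 unchanged, src4 unchanged); reused cached 1 without running.
  sig9: runs — src3 8->-9; result -9.
  sig12: runs — sig9 1->-9; result 1 (same value as before).
  sig13: checked — values it read are unchanged (sig3 unchanged, sig12 unchanged); reused cached 1 without running.
  sig22: runs — sig9 1->-9; result -9.
  sig23: runs — sig22 1->-9; result -9.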